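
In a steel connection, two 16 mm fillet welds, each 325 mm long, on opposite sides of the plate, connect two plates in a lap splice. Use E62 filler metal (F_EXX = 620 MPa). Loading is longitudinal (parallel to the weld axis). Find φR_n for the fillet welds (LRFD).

Effective throat t_e = 0.707 × 16 = 11.31 mm.
Total length L = 650 mm; A_we = 11.31 × 650 = 7353 mm².
F_nw = 0.6 F_EXX = 0.6 × 620 = 372 MPa.
φR_n = 0.75 × 372 × 7353 × 10⁻³ = 2051 kN.

φR_n ≈ 2050 kN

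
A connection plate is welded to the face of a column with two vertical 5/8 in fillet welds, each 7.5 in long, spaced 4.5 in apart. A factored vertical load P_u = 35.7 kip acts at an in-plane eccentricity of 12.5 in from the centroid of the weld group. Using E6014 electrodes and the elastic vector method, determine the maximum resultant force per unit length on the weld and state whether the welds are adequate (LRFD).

f_max ≈ 14.7 kip/in; NOT adequate

E60XX → F_EXX = 60 ksi.
Total weld length L_w = 15 in. Treat welds as unit-width lines.
Polar moment about centroid: J = 2[d³/12 + d(b/2)²] = 2[7.5³/12 + 7.5×2.25²] = 146.2 in³.
Direct shear f_v = P/L_w = 35.7 / 15 = 2.38 kip/in (vertical).
Torsion M = P·e = 35.7 × 12.5 = 446.25 kip·in.
Critical point at (x, y) = (2.25, 3.75) from centroid. f_tx = M·y/J = 11.44 kip/in; f_ty = M·x/J = 6.865 kip/in.
Resultant f_max = √[f_tx² + (f_v + f_ty)²] = √[11.44² + (2.38 + 6.865)²] = 14.71 kip/in.
Capacity per unit length: φr_n = 0.75 × 0.6 × 60 × (0.707 × 0.625) = 11.93 kip/in.
14.71 > 11.93 → NOT adequate.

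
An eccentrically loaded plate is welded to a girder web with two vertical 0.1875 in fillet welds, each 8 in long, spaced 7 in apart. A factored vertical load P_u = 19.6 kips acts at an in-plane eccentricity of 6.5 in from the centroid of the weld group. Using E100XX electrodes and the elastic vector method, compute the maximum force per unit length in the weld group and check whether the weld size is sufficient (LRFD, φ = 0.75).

E100XX → F_EXX = 100 ksi.
Total weld length L_w = 16 in. Treat welds as unit-width lines.
Polar moment about centroid: J = 2[d³/12 + d(b/2)²] = 2[8³/12 + 8×3.5²] = 281.3 in³.
Direct shear f_v = P/L_w = 19.6 / 16 = 1.225 kip/in (vertical).
Torsion M = P·e = 19.6 × 6.5 = 127.4 kip·in.
Critical point at (x, y) = (3.5, 4) from centroid. f_tx = M·y/J = 1.811 kip/in; f_ty = M·x/J = 1.585 kip/in.
Resultant f_max = √[f_tx² + (f_v + f_ty)²] = √[1.811² + (1.225 + 1.585)²] = 3.343 kip/in.
Capacity per unit length: φr_n = 0.75 × 0.6 × 100 × (0.707 × 0.1875) = 5.965 kip/in.
3.343 ≤ 5.965 → adequate.

f_max ≈ 3.34 kip/in; adequate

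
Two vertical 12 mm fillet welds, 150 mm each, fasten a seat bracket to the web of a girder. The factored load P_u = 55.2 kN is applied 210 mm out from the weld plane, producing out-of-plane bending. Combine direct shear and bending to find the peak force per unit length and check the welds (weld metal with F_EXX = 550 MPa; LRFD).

L_w = 2 × 150 = 300 mm; section modulus (unit throat) S = 2 × L²/6 = 7500 mm².
Direct shear f_v = P/L_w = 55.2×10³/300 = 184 N/mm.
Moment M = P × e = 55.2×10³ × 210 = 11592000 N·mm; bending f_b = M/S = 1546 N/mm.
f_max = √(f_v² + f_b²) = √(184² + 1546²) = 1557 N/mm.
φr_n = 0.75 × 0.6 × 550 × (0.707 × 12) = 2100 N/mm → adequate.

f_max ≈ 1560 N/mm; adequate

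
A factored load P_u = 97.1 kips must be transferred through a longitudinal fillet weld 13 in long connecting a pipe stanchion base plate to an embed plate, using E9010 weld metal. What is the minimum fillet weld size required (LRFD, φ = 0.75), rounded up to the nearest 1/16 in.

E90XX → F_EXX = 90 ksi.
Total weld length L = 13 in.
Required throat t_e = P_u / (φ × 0.6 F_EXX × L) = 97.1 / (0.75 × 0.6 × 90 × 13) = 0.1844 in.
Required leg w = t_e / 0.707 = 0.2609 in → use 5/16 in.

w = 5/16 in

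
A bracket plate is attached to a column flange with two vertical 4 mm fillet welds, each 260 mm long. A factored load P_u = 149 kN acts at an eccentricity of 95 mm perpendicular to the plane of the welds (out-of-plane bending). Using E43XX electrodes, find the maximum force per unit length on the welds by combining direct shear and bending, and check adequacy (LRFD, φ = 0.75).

f_max ≈ 690 N/mm; NOT adequate

E43XX → F_EXX = 430 MPa.
L_w = 2 × 260 = 520 mm; section modulus (unit throat) S = 2 × L²/6 = 22530 mm².
Direct shear f_v = P/L_w = 149×10³/520 = 286.5 N/mm.
Moment M = P × e = 149×10³ × 95 = 14155000 N·mm; bending f_b = M/S = 628.2 N/mm.
f_max = √(f_v² + f_b²) = √(286.5² + 628.2²) = 690.4 N/mm.
φr_n = 0.75 × 0.6 × 430 × (0.707 × 4) = 547.2 N/mm → NOT adequate.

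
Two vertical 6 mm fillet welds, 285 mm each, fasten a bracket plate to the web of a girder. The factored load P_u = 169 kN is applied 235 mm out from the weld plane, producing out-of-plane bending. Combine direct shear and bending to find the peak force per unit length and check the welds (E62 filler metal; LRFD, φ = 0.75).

f_max ≈ 1500 N/mm; NOT adequate

E62XX → F_EXX = 620 MPa.
L_w = 2 × 285 = 570 mm; section modulus (unit throat) S = 2 × L²/6 = 27080 mm².
Direct shear f_v = P/L_w = 169×10³/570 = 296.5 N/mm.
Moment M = P × e = 169×10³ × 235 = 39715000 N·mm; bending f_b = M/S = 1467 N/mm.
f_max = √(f_v² + f_b²) = √(296.5² + 1467²) = 1497 N/mm.
φr_n = 0.75 × 0.6 × 620 × (0.707 × 6) = 1184 N/mm → NOT adequate.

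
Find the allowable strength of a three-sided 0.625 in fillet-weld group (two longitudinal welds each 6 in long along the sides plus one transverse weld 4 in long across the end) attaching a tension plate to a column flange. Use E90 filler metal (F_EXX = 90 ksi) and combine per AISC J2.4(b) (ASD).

t_e = 0.707 × 0.625 = 0.4419 in.
R_nwl = 0.6 × 90 × 0.4419 × 12 = 286.3 kips (longitudinal, 2 welds).
R_nwt = 0.6 × 90 × 0.4419 × 4 = 95.44 kips (transverse, base value).
(i) R_nwl + R_nwt = 381.8 kips; (ii) 0.85 R_nwl + 1.5 R_nwt = 386.6 kips.
R_n = max = 386.6 kips [governs: (ii)]; R_n/Ω = 193.3 kips.

R_n/Ω ≈ 193 kips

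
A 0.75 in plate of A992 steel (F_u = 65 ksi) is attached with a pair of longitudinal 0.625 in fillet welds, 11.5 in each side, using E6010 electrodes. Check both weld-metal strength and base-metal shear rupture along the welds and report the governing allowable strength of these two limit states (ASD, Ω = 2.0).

E60XX → F_EXX = 60 ksi.
t_e = 0.707 × 0.625 = 0.4419 in; L = 23 in.
Weld metal: R_n/Ω = (1/2.0) × 0.6 × 60 × 0.4419 × 23 = 182.9 kips.
Base metal (shear rupture): R_n/Ω = (1/2.0) × 0.6 × 65 × 0.75 × 23 = 336.4 kips.
Governing: weld metal.

R_n/Ω ≈ 183 kips (weld metal governs)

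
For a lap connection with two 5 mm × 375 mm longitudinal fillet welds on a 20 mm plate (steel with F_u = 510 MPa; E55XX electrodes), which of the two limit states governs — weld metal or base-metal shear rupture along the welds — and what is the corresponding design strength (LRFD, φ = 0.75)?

φR_n ≈ 656 kN (weld metal governs)

E55XX → F_EXX = 550 MPa.
t_e = 0.707 × 5 = 3.535 mm; L = 750 mm.
Weld metal: φR_n = 0.75 × 0.6 × 550 × 3.535 × 750 × 10⁻³ = 656.2 kN.
Base metal (shear rupture): φR_n = 0.75 × 0.6 × 510 × 20 × 750 × 10⁻³ = 3442 kN.
Governing: weld metal.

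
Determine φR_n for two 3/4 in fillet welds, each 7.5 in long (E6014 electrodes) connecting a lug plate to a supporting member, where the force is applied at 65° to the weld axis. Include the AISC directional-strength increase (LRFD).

E60XX → F_EXX = 60 ksi.
t_e = 0.707 × 0.75 = 0.5302 in; A_we = 0.5302 × 15 = 7.954 in².
Directional factor: 1.0 + 0.5 sin^1.5(65°) = 1.431.
F_nw = 0.6 × 60 × 1.431 = 51.53 ksi.
φR_n = 0.75 × 51.53 × 7.954 = 307.4 kips.

φR_n ≈ 307 kips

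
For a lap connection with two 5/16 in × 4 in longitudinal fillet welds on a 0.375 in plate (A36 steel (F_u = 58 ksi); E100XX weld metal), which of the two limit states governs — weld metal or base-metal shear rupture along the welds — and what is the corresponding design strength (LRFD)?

E100XX → F_EXX = 100 ksi.
t_e = 0.707 × 0.3125 = 0.2209 in; L = 8 in.
Weld metal: φR_n = 0.75 × 0.6 × 100 × 0.2209 × 8 = 79.54 kip.
Base metal (shear rupture): φR_n = 0.75 × 0.6 × 58 × 0.375 × 8 = 78.3 kip.
Governing: base-metal shear rupture.

φR_n ≈ 78.3 kip (base-metal shear rupture governs)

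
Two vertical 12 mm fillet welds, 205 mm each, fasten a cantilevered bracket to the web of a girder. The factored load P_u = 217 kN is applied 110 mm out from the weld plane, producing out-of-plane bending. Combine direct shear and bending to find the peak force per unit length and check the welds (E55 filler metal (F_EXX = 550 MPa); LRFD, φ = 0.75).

f_max ≈ 1780 N/mm; adequate

L_w = 2 × 205 = 410 mm; section modulus (unit throat) S = 2 × L²/6 = 14010 mm².
Direct shear f_v = P/L_w = 217×10³/410 = 529.3 N/mm.
Moment M = P × e = 217×10³ × 110 = 23870000 N·mm; bending f_b = M/S = 1704 N/mm.
f_max = √(f_v² + f_b²) = √(529.3² + 1704²) = 1784 N/mm.
φr_n = 0.75 × 0.6 × 550 × (0.707 × 12) = 2100 N/mm → adequate.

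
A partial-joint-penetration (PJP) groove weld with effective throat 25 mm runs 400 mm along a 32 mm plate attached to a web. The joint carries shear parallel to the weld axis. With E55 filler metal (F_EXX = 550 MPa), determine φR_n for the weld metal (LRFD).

Effective throat (given) t_e = 25 mm.
A_we = 25 × 400 = 10000 mm².
F_nw = 0.6 F_EXX = 330 MPa.
φR_n = 0.75 × 330 × 10000 × 10⁻³ = 2475 kN.

φR_n ≈ 2480 kN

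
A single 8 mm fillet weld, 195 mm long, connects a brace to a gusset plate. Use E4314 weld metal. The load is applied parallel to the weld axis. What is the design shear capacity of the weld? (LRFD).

φR_n ≈ 213 kN

E43XX → F_EXX = 430 MPa.
Effective throat t_e = 0.707 × 8 = 5.656 mm.
Total length L = 195 mm; A_we = 5.656 × 195 = 1103 mm².
F_nw = 0.6 F_EXX = 0.6 × 430 = 258 MPa.
φR_n = 0.75 × 258 × 1103 × 10⁻³ = 213.4 kN.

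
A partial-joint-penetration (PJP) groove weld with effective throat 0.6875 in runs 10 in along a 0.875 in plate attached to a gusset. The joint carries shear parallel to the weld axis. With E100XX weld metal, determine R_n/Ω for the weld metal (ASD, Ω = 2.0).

R_n/Ω ≈ 206 kips

E100XX → F_EXX = 100 ksi.
Effective throat (given) t_e = 0.6875 in.
A_we = 0.6875 × 10 = 6.875 in².
F_nw = 0.6 F_EXX = 60 ksi.
R_n/Ω = (60 × 6.875) / 2.0 = 206.2 kips.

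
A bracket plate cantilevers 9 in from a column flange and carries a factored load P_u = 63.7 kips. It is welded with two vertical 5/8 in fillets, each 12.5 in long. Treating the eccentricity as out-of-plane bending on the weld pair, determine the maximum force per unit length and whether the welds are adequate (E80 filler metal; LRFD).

E80XX → F_EXX = 80 ksi.
L_w = 2 × 12.5 = 25 in; section modulus (unit throat) S = 2 × L²/6 = 52.08 in².
Direct shear f_v = P/L_w = 63.7/25 = 2.548 kip/in.
Moment M = P × e = 63.7 × 9 = 573.3 kip·in; bending f_b = M/S = 11.01 kip/in.
f_max = √(f_v² + f_b²) = √(2.548² + 11.01²) = 11.3 kip/in.
φr_n = 0.75 × 0.6 × 80 × (0.707 × 0.625) = 15.91 kip/in → adequate.

f_max ≈ 11.3 kip/in; adequate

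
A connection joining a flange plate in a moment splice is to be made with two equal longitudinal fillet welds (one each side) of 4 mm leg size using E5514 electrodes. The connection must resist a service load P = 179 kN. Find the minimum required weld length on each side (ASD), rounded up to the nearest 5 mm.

L = 195 mm on each side

E55XX → F_EXX = 550 MPa.
Throat t_e = 0.707 × 4 = 2.828 mm.
r_n/Ω = (0.6 × 550 × 2.828) / 2.0 = 466.6 N/mm = 0.4666 kN/mm.
L_req = P / (r_n/Ω) = 179 / 0.4666 = 383.6 mm total.
Per side: 383.6 / 2 = 191.8 mm.
Round up → use L = 195 mm on each side.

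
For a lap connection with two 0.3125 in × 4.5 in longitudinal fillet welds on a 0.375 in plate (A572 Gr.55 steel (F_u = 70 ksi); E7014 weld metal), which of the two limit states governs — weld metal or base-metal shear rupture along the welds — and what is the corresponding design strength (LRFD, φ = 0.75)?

φR_n ≈ 62.6 kips (weld metal governs)

E70XX → F_EXX = 70 ksi.
t_e = 0.707 × 0.3125 = 0.2209 in; L = 9 in.
Weld metal: φR_n = 0.75 × 0.6 × 70 × 0.2209 × 9 = 62.64 kips.
Base metal (shear rupture): φR_n = 0.75 × 0.6 × 70 × 0.375 × 9 = 106.3 kips.
Governing: weld metal.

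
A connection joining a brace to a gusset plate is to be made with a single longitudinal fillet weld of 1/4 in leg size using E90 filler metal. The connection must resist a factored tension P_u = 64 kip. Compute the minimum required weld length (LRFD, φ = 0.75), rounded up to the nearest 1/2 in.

E90XX → F_EXX = 90 ksi.
Throat t_e = 0.707 × 0.25 = 0.1767 in.
φr_n = 0.75 × 0.6 × 90 × 0.1767 = 7.158 kip/in.
L_req = P_u / φr_n = 64 / 7.158 = 8.941 in total.
Round up → use L = 9 in.

L = 9 in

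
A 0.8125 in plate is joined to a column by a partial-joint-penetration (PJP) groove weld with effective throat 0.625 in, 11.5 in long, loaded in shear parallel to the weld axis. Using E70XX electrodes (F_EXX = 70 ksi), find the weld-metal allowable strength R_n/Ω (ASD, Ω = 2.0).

Effective throat (given) t_e = 0.625 in.
A_we = 0.625 × 11.5 = 7.188 in².
F_nw = 0.6 F_EXX = 42 ksi.
R_n/Ω = (42 × 7.188) / 2.0 = 150.9 kips.

R_n/Ω ≈ 151 kips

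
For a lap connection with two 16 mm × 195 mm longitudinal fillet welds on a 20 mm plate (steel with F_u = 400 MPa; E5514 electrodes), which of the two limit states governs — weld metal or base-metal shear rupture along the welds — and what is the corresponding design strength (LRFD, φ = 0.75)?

φR_n ≈ 1090 kN (weld metal governs)

E55XX → F_EXX = 550 MPa.
t_e = 0.707 × 16 = 11.31 mm; L = 390 mm.
Weld metal: φR_n = 0.75 × 0.6 × 550 × 11.31 × 390 × 10⁻³ = 1092 kN.
Base metal (shear rupture): φR_n = 0.75 × 0.6 × 400 × 20 × 390 × 10⁻³ = 1404 kN.
Governing: weld metal.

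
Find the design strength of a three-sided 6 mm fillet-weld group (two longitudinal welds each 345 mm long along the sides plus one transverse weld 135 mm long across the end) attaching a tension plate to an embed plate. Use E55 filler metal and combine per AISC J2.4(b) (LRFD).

φR_n ≈ 866 kN

E55XX → F_EXX = 550 MPa.
t_e = 0.707 × 6 = 4.242 mm.
R_nwl = 0.6 × 550 × 4.242 × 690 × 10⁻³ = 965.9 kN (longitudinal, 2 welds).
R_nwt = 0.6 × 550 × 4.242 × 135 × 10⁻³ = 189 kN (transverse, base value).
(i) R_nwl + R_nwt = 1155 kN; (ii) 0.85 R_nwl + 1.5 R_nwt = 1104 kN.
R_n = max = 1155 kN [governs: (i)]; φR_n = 866.2 kN.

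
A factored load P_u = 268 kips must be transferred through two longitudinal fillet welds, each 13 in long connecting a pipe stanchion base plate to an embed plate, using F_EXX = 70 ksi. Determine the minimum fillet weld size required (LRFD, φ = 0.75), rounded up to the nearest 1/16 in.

Total weld length L = 26 in.
Required throat t_e = P_u / (φ × 0.6 F_EXX × L) = 268 / (0.75 × 0.6 × 70 × 26) = 0.3272 in.
Required leg w = t_e / 0.707 = 0.4628 in → use 1/2 in.

w = 1/2 in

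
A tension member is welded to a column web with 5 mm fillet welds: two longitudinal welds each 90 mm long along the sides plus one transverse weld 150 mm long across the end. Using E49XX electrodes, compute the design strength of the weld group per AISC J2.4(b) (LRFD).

E49XX → F_EXX = 490 MPa.
t_e = 0.707 × 5 = 3.535 mm.
R_nwl = 0.6 × 490 × 3.535 × 180 × 10⁻³ = 187.1 kN (longitudinal, 2 welds).
R_nwt = 0.6 × 490 × 3.535 × 150 × 10⁻³ = 155.9 kN (transverse, base value).
(i) R_nwl + R_nwt = 343 kN; (ii) 0.85 R_nwl + 1.5 R_nwt = 392.9 kN.
R_n = max = 392.9 kN [governs: (ii)]; φR_n = 294.6 kN.

φR_n ≈ 295 kN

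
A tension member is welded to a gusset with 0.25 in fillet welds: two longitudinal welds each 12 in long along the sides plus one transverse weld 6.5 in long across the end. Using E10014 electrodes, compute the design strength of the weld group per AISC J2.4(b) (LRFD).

E100XX → F_EXX = 100 ksi.
t_e = 0.707 × 0.25 = 0.1767 in.
R_nwl = 0.6 × 100 × 0.1767 × 24 = 254.5 kips (longitudinal, 2 welds).
R_nwt = 0.6 × 100 × 0.1767 × 6.5 = 68.93 kips (transverse, base value).
(i) R_nwl + R_nwt = 323.5 kips; (ii) 0.85 R_nwl + 1.5 R_nwt = 319.7 kips.
R_n = max = 323.5 kips [governs: (i)]; φR_n = 242.6 kips.

φR_n ≈ 243 kips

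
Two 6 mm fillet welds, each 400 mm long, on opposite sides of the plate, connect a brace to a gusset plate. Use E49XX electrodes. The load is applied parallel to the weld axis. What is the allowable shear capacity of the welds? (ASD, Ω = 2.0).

E49XX → F_EXX = 490 MPa.
Effective throat t_e = 0.707 × 6 = 4.242 mm.
Total length L = 800 mm; A_we = 4.242 × 800 = 3394 mm².
F_nw = 0.6 F_EXX = 0.6 × 490 = 294 MPa.
R_n = 294 × 3394 × 10⁻³ = 997.7 kN; R_n/Ω = 997.7/2.0 = 498.9 kN.

R_n/Ω ≈ 499 kN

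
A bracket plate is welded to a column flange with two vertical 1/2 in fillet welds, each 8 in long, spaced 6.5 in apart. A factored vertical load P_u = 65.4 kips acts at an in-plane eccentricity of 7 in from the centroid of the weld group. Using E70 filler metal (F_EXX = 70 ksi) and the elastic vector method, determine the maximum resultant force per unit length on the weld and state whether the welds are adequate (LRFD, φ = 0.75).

Total weld length L_w = 16 in. Treat welds as unit-width lines.
Polar moment about centroid: J = 2[d³/12 + d(b/2)²] = 2[8³/12 + 8×3.25²] = 254.3 in³.
Direct shear f_v = P/L_w = 65.4 / 16 = 4.088 kip/in (vertical).
Torsion M = P·e = 65.4 × 7 = 457.8 kip·in.
Critical point at (x, y) = (3.25, 4) from centroid. f_tx = M·y/J = 7.2 kip/in; f_ty = M·x/J = 5.85 kip/in.
Resultant f_max = √[f_tx² + (f_v + f_ty)²] = √[7.2² + (4.088 + 5.85)²] = 12.27 kip/in.
Capacity per unit length: φr_n = 0.75 × 0.6 × 70 × (0.707 × 0.5) = 11.14 kip/in.
12.27 > 11.14 → NOT adequate.

f_max ≈ 12.3 kip/in; NOT adequate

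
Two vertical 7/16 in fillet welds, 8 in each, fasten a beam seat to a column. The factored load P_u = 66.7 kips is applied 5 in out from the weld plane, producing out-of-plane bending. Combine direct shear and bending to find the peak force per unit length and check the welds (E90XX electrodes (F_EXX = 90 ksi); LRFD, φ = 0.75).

f_max ≈ 16.2 kip/in; NOT adequate

L_w = 2 × 8 = 16 in; section modulus (unit throat) S = 2 × L²/6 = 21.33 in².
Direct shear f_v = P/L_w = 66.7/16 = 4.169 kip/in.
Moment M = P × e = 66.7 × 5 = 333.5 kip·in; bending f_b = M/S = 15.63 kip/in.
f_max = √(f_v² + f_b²) = √(4.169² + 15.63²) = 16.18 kip/in.
φr_n = 0.75 × 0.6 × 90 × (0.707 × 0.4375) = 12.53 kip/in → NOT adequate.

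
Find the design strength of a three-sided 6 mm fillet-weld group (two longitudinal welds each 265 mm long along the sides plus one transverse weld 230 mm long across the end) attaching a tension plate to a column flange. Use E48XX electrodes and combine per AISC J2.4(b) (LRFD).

φR_n ≈ 729 kN

E48XX → F_EXX = 480 MPa.
t_e = 0.707 × 6 = 4.242 mm.
R_nwl = 0.6 × 480 × 4.242 × 530 × 10⁻³ = 647.5 kN (longitudinal, 2 welds).
R_nwt = 0.6 × 480 × 4.242 × 230 × 10⁻³ = 281 kN (transverse, base value).
(i) R_nwl + R_nwt = 928.5 kN; (ii) 0.85 R_nwl + 1.5 R_nwt = 971.9 kN.
R_n = max = 971.9 kN [governs: (ii)]; φR_n = 728.9 kN.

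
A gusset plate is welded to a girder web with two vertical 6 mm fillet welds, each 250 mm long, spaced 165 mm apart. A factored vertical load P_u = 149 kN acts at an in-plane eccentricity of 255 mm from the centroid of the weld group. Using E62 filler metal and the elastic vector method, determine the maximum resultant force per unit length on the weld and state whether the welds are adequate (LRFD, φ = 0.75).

E62XX → F_EXX = 620 MPa.
Total weld length L_w = 500 mm. Treat welds as unit-width lines.
Polar moment about centroid: J = 2[d³/12 + d(b/2)²] = 2[250³/12 + 250×82.5²] = 6007000 mm³.
Direct shear f_v = P/L_w = 149×10³ / 500 = 298 N/mm (vertical).
Torsion M = P·e = 149×10³ × 255 = 37995000 N·mm.
Critical point at (x, y) = (82.5, 125) from centroid. f_tx = M·y/J = 790.6 N/mm; f_ty = M·x/J = 521.8 N/mm.
Resultant f_max = √[f_tx² + (f_v + f_ty)²] = √[790.6² + (298 + 521.8)²] = 1139 N/mm.
Capacity per unit length: φr_n = 0.75 × 0.6 × 620 × (0.707 × 6) = 1184 N/mm.
1139 ≤ 1184 → adequate.

f_max ≈ 1140 N/mm; adequate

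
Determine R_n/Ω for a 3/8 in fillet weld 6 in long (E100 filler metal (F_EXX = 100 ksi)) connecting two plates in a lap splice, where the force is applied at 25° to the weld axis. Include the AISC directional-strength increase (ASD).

R_n/Ω ≈ 54.3 kips

t_e = 0.707 × 0.375 = 0.2651 in; A_we = 0.2651 × 6 = 1.591 in².
Directional factor: 1.0 + 0.5 sin^1.5(25°) = 1.137.
F_nw = 0.6 × 100 × 1.137 = 68.24 ksi.
R_n/Ω = (68.24 × 1.591) / 2.0 = 54.28 kips.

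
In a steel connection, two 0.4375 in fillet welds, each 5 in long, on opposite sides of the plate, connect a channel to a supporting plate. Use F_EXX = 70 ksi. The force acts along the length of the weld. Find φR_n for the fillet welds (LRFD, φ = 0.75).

φR_n ≈ 97.4 kip

Effective throat t_e = 0.707 × 0.4375 = 0.3093 in.
Total length L = 10 in; A_we = 0.3093 × 10 = 3.093 in².
F_nw = 0.6 F_EXX = 0.6 × 70 = 42 ksi.
φR_n = 0.75 × 42 × 3.093 = 97.43 kip.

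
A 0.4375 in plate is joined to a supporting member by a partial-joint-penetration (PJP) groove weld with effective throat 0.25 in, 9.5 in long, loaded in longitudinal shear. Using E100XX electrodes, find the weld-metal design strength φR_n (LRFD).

E100XX → F_EXX = 100 ksi.
Effective throat (given) t_e = 0.25 in.
A_we = 0.25 × 9.5 = 2.375 in².
F_nw = 0.6 F_EXX = 60 ksi.
φR_n = 0.75 × 60 × 2.375 = 106.9 kips.

φR_n ≈ 107 kips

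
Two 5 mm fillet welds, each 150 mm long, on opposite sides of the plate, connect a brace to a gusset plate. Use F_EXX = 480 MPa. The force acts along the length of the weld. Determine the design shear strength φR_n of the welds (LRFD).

Effective throat t_e = 0.707 × 5 = 3.535 mm.
Total length L = 300 mm; A_we = 3.535 × 300 = 1060 mm².
F_nw = 0.6 F_EXX = 0.6 × 480 = 288 MPa.
φR_n = 0.75 × 288 × 1060 × 10⁻³ = 229.1 kN.

φR_n ≈ 229 kN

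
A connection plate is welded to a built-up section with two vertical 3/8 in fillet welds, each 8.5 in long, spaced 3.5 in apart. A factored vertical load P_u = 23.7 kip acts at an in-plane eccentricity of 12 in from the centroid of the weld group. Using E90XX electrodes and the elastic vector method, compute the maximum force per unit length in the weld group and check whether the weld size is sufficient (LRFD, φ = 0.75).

f_max ≈ 9.09 kip/in; adequate

E90XX → F_EXX = 90 ksi.
Total weld length L_w = 17 in. Treat welds as unit-width lines.
Polar moment about centroid: J = 2[d³/12 + d(b/2)²] = 2[8.5³/12 + 8.5×1.75²] = 154.4 in³.
Direct shear f_v = P/L_w = 23.7 / 17 = 1.394 kip/in (vertical).
Torsion M = P·e = 23.7 × 12 = 284.4 kip·in.
Critical point at (x, y) = (1.75, 4.25) from centroid. f_tx = M·y/J = 7.828 kip/in; f_ty = M·x/J = 3.223 kip/in.
Resultant f_max = √[f_tx² + (f_v + f_ty)²] = √[7.828² + (1.394 + 3.223)²] = 9.088 kip/in.
Capacity per unit length: φr_n = 0.75 × 0.6 × 90 × (0.707 × 0.375) = 10.74 kip/in.
9.088 ≤ 10.74 → adequate.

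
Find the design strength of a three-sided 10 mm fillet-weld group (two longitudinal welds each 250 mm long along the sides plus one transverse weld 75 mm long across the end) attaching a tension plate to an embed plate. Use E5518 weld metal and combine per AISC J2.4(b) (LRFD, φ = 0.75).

E55XX → F_EXX = 550 MPa.
t_e = 0.707 × 10 = 7.07 mm.
R_nwl = 0.6 × 550 × 7.07 × 500 × 10⁻³ = 1167 kN (longitudinal, 2 welds).
R_nwt = 0.6 × 550 × 7.07 × 75 × 10⁻³ = 175 kN (transverse, base value).
(i) R_nwl + R_nwt = 1342 kN; (ii) 0.85 R_nwl + 1.5 R_nwt = 1254 kN.
R_n = max = 1342 kN [governs: (i)]; φR_n = 1006 kN.

φR_n ≈ 1010 kN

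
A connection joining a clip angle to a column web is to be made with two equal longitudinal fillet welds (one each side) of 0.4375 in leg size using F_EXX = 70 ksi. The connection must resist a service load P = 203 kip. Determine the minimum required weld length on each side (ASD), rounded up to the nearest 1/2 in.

L = 16 in on each side

Throat t_e = 0.707 × 0.4375 = 0.3093 in.
r_n/Ω = (0.6 × 70 × 0.3093) / 2.0 = 6.496 kip/in.
L_req = P / (r_n/Ω) = 203 / 6.496 = 31.25 in total.
Per side: 31.25 / 2 = 15.63 in.
Round up → use L = 16 in on each side.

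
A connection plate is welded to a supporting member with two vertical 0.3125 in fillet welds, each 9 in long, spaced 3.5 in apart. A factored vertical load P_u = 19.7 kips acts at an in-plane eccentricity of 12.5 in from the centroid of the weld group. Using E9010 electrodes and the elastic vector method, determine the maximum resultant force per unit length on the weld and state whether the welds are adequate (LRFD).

f_max ≈ 7.2 kip/in; adequate

E90XX → F_EXX = 90 ksi.
Total weld length L_w = 18 in. Treat welds as unit-width lines.
Polar moment about centroid: J = 2[d³/12 + d(b/2)²] = 2[9³/12 + 9×1.75²] = 176.6 in³.
Direct shear f_v = P/L_w = 19.7 / 18 = 1.094 kip/in (vertical).
Torsion M = P·e = 19.7 × 12.5 = 246.25 kip·in.
Critical point at (x, y) = (1.75, 4.5) from centroid. f_tx = M·y/J = 6.274 kip/in; f_ty = M·x/J = 2.44 kip/in.
Resultant f_max = √[f_tx² + (f_v + f_ty)²] = √[6.274² + (1.094 + 2.44)²] = 7.201 kip/in.
Capacity per unit length: φr_n = 0.75 × 0.6 × 90 × (0.707 × 0.3125) = 8.948 kip/in.
7.201 ≤ 8.948 → adequate.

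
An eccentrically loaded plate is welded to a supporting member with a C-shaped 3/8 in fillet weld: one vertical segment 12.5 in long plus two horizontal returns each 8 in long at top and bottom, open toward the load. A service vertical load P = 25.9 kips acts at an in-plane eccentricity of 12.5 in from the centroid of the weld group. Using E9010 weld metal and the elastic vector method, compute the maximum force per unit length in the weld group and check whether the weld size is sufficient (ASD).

E90XX → F_EXX = 90 ksi.
Total weld length L_w = 28.5 in. Treat welds as unit-width lines.
Centroid: x̄ = 2×8×4 / 28.5 = 2.246 in from the vertical weld.
Polar moment about centroid: J = I_x + I_y = [12.5³/12 + 2×8×6.25²] + [12.5×2.246² + 2(8³/12 + 8×1.754²)] = 985.4 in³.
Direct shear f_v = P/L_w = 25.9 / 28.5 = 0.9088 kip/in (vertical).
Torsion M = P·e = 25.9 × 12.5 = 323.75 kip·in.
Critical point at (x, y) = (5.754, 6.25) from centroid. f_tx = M·y/J = 2.053 kip/in; f_ty = M·x/J = 1.891 kip/in.
Resultant f_max = √[f_tx² + (f_v + f_ty)²] = √[2.053² + (0.9088 + 1.891)²] = 3.472 kip/in.
Capacity per unit length: r_n/Ω = (1/2.0) × 0.6 × 90 × (0.707 × 0.375) = 7.158 kip/in.
3.472 ≤ 7.158 → adequate.

f_max ≈ 3.47 kip/in; adequate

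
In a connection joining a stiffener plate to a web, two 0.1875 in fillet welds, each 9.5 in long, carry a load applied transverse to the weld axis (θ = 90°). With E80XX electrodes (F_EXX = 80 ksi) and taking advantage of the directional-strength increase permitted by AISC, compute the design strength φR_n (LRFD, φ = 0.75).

φR_n ≈ 136 kips

t_e = 0.707 × 0.1875 = 0.1326 in; A_we = 0.1326 × 19 = 2.519 in².
Directional factor: 1.0 + 0.5 sin^1.5(90°) = 1.5.
F_nw = 0.6 × 80 × 1.5 = 72 ksi.
φR_n = 0.75 × 72 × 2.519 = 136 kips.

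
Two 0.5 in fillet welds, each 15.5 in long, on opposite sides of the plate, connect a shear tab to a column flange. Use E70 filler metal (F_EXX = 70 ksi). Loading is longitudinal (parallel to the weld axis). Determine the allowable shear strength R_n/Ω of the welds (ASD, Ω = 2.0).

Effective throat t_e = 0.707 × 0.5 = 0.3535 in.
Total length L = 31 in; A_we = 0.3535 × 31 = 10.96 in².
F_nw = 0.6 F_EXX = 0.6 × 70 = 42 ksi.
R_n = 42 × 10.96 = 460.3 kip; R_n/Ω = 460.3/2.0 = 230.1 kip.

R_n/Ω ≈ 230 kip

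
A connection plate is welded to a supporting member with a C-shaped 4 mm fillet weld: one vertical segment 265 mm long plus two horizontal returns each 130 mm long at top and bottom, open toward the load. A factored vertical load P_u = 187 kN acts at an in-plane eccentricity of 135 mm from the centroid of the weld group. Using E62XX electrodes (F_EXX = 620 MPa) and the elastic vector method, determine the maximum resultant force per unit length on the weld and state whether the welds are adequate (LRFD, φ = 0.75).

f_max ≈ 852 N/mm; NOT adequate

Total weld length L_w = 525 mm. Treat welds as unit-width lines.
Centroid: x̄ = 2×130×65 / 525 = 32.19 mm from the vertical weld.
Polar moment about centroid: J = I_x + I_y = [265³/12 + 2×130×132.5²] + [265×32.19² + 2(130³/12 + 130×32.81²)] = 7036000 mm³.
Direct shear f_v = P/L_w = 187×10³ / 525 = 356.2 N/mm (vertical).
Torsion M = P·e = 187×10³ × 135 = 25245000 N·mm.
Critical point at (x, y) = (97.81, 132.5) from centroid. f_tx = M·y/J = 475.4 N/mm; f_ty = M·x/J = 350.9 N/mm.
Resultant f_max = √[f_tx² + (f_v + f_ty)²] = √[475.4² + (356.2 + 350.9)²] = 852.1 N/mm.
Capacity per unit length: φr_n = 0.75 × 0.6 × 620 × (0.707 × 4) = 789 N/mm.
852.1 > 789 → NOT adequate.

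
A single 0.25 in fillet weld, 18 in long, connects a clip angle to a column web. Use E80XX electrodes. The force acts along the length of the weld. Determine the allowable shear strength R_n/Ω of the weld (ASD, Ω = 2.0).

E80XX → F_EXX = 80 ksi.
Effective throat t_e = 0.707 × 0.25 = 0.1767 in.
Total length L = 18 in; A_we = 0.1767 × 18 = 3.181 in².
F_nw = 0.6 F_EXX = 0.6 × 80 = 48 ksi.
R_n = 48 × 3.181 = 152.7 kip; R_n/Ω = 152.7/2.0 = 76.36 kip.

R_n/Ω ≈ 76.4 kip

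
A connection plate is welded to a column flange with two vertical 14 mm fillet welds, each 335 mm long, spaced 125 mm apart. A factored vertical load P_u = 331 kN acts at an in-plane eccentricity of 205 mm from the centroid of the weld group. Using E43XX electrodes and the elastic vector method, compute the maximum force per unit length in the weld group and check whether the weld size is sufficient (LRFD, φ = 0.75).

f_max ≈ 1610 N/mm; adequate

E43XX → F_EXX = 430 MPa.
Total weld length L_w = 670 mm. Treat welds as unit-width lines.
Polar moment about centroid: J = 2[d³/12 + d(b/2)²] = 2[335³/12 + 335×62.5²] = 8883000 mm³.
Direct shear f_v = P/L_w = 331×10³ / 670 = 494 N/mm (vertical).
Torsion M = P·e = 331×10³ × 205 = 67855000 N·mm.
Critical point at (x, y) = (62.5, 167.5) from centroid. f_tx = M·y/J = 1279 N/mm; f_ty = M·x/J = 477.4 N/mm.
Resultant f_max = √[f_tx² + (f_v + f_ty)²] = √[1279² + (494 + 477.4)²] = 1606 N/mm.
Capacity per unit length: φr_n = 0.75 × 0.6 × 430 × (0.707 × 14) = 1915 N/mm.
1606 ≤ 1915 → adequate.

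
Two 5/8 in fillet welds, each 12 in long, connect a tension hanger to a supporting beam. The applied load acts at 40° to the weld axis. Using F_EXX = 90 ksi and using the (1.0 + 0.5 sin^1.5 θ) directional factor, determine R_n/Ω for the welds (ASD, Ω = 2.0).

t_e = 0.707 × 0.625 = 0.4419 in; A_we = 0.4419 × 24 = 10.6 in².
Directional factor: 1.0 + 0.5 sin^1.5(40°) = 1.258.
F_nw = 0.6 × 90 × 1.258 = 67.91 ksi.
R_n/Ω = (67.91 × 10.6) / 2.0 = 360.1 kips.

R_n/Ω ≈ 360 kips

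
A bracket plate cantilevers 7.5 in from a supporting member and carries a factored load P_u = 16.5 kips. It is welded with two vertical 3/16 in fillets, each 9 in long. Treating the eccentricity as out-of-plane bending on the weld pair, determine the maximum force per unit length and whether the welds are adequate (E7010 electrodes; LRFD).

E70XX → F_EXX = 70 ksi.
L_w = 2 × 9 = 18 in; section modulus (unit throat) S = 2 × L²/6 = 27 in².
Direct shear f_v = P/L_w = 16.5/18 = 0.9167 kip/in.
Moment M = P × e = 16.5 × 7.5 = 123.75 kip·in; bending f_b = M/S = 4.583 kip/in.
f_max = √(f_v² + f_b²) = √(0.9167² + 4.583²) = 4.674 kip/in.
φr_n = 0.75 × 0.6 × 70 × (0.707 × 0.1875) = 4.176 kip/in → NOT adequate.

f_max ≈ 4.67 kip/in; NOT adequate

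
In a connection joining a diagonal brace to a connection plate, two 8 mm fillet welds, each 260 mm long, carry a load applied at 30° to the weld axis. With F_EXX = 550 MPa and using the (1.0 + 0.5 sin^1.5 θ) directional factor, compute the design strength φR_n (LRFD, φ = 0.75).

t_e = 0.707 × 8 = 5.656 mm; A_we = 5.656 × 520 = 2941 mm².
Directional factor: 1.0 + 0.5 sin^1.5(30°) = 1.177.
F_nw = 0.6 × 550 × 1.177 = 388.3 MPa.
φR_n = 0.75 × 388.3 × 2941 × 10⁻³ = 856.6 kN.

φR_n ≈ 857 kN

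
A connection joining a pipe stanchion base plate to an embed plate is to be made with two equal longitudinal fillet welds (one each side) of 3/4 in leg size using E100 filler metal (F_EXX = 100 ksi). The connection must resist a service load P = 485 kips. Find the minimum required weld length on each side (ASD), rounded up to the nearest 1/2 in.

Throat t_e = 0.707 × 0.75 = 0.5302 in.
r_n/Ω = (0.6 × 100 × 0.5302) / 2.0 = 15.91 kip/in.
L_req = P / (r_n/Ω) = 485 / 15.91 = 30.49 in total.
Per side: 30.49 / 2 = 15.24 in.
Round up → use L = 15.5 in on each side.

L = 15.5 in on each side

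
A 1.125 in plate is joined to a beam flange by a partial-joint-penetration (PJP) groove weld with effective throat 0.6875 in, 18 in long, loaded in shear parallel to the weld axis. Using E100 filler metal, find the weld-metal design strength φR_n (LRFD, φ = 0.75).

E100XX → F_EXX = 100 ksi.
Effective throat (given) t_e = 0.6875 in.
A_we = 0.6875 × 18 = 12.38 in².
F_nw = 0.6 F_EXX = 60 ksi.
φR_n = 0.75 × 60 × 12.38 = 556.9 kip.

φR_n ≈ 557 kip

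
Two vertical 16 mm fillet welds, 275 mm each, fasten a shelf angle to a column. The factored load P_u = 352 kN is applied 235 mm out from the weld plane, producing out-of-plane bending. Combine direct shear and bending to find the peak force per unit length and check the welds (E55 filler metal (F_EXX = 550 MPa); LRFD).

f_max ≈ 3340 N/mm; NOT adequate

L_w = 2 × 275 = 550 mm; section modulus (unit throat) S = 2 × L²/6 = 25210 mm².
Direct shear f_v = P/L_w = 352×10³/550 = 640 N/mm.
Moment M = P × e = 352×10³ × 235 = 82720000 N·mm; bending f_b = M/S = 3281 N/mm.
f_max = √(f_v² + f_b²) = √(640² + 3281²) = 3343 N/mm.
φr_n = 0.75 × 0.6 × 550 × (0.707 × 16) = 2800 N/mm → NOT adequate.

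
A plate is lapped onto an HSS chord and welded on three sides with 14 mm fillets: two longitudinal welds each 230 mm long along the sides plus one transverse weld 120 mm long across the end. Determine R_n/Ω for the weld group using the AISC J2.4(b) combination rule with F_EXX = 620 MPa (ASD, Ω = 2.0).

t_e = 0.707 × 14 = 9.898 mm.
R_nwl = 0.6 × 620 × 9.898 × 460 × 10⁻³ = 1694 kN (longitudinal, 2 welds).
R_nwt = 0.6 × 620 × 9.898 × 120 × 10⁻³ = 441.8 kN (transverse, base value).
(i) R_nwl + R_nwt = 2136 kN; (ii) 0.85 R_nwl + 1.5 R_nwt = 2102 kN.
R_n = max = 2136 kN [governs: (i)]; R_n/Ω = 1068 kN.

R_n/Ω ≈ 1070 kN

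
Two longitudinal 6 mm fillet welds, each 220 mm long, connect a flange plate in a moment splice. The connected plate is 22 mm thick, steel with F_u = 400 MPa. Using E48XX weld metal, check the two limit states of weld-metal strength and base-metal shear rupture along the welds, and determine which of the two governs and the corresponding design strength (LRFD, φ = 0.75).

E48XX → F_EXX = 480 MPa.
t_e = 0.707 × 6 = 4.242 mm; L = 440 mm.
Weld metal: φR_n = 0.75 × 0.6 × 480 × 4.242 × 440 × 10⁻³ = 403.2 kN.
Base metal (shear rupture): φR_n = 0.75 × 0.6 × 400 × 22 × 440 × 10⁻³ = 1742 kN.
Governing: weld metal.

φR_n ≈ 403 kN (weld metal governs)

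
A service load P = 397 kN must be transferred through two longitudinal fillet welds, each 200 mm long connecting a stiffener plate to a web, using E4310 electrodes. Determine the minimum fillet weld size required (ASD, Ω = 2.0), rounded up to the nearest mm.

E43XX → F_EXX = 430 MPa.
Total weld length L = 400 mm.
Required throat t_e = P × Ω / (0.6 F_EXX × L) = 397 × 2.0 / (0.6 × 430 × 400 × 10⁻³) = 7.694 mm.
Required leg w = t_e / 0.707 = 10.88 mm → use 11 mm.

w = 11 mm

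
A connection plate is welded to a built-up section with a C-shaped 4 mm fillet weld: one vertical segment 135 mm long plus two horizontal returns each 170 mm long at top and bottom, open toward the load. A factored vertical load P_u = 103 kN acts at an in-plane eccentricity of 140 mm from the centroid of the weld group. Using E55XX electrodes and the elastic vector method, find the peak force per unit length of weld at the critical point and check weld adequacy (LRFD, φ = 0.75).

E55XX → F_EXX = 550 MPa.
Total weld length L_w = 475 mm. Treat welds as unit-width lines.
Centroid: x̄ = 2×170×85 / 475 = 60.84 mm from the vertical weld.
Polar moment about centroid: J = I_x + I_y = [135³/12 + 2×170×67.5²] + [135×60.84² + 2(170³/12 + 170×24.16²)] = 3271000 mm³.
Direct shear f_v = P/L_w = 103×10³ / 475 = 216.8 N/mm (vertical).
Torsion M = P·e = 103×10³ × 140 = 14420000 N·mm.
Critical point at (x, y) = (109.2, 67.5) from centroid. f_tx = M·y/J = 297.6 N/mm; f_ty = M·x/J = 481.2 N/mm.
Resultant f_max = √[f_tx² + (f_v + f_ty)²] = √[297.6² + (216.8 + 481.2)²] = 758.8 N/mm.
Capacity per unit length: φr_n = 0.75 × 0.6 × 550 × (0.707 × 4) = 699.9 N/mm.
758.8 > 699.9 → NOT adequate.

f_max ≈ 759 N/mm; NOT adequate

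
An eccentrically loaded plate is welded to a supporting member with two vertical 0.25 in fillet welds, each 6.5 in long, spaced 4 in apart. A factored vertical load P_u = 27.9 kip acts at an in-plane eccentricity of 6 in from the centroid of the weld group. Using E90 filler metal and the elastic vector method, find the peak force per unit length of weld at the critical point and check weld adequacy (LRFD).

E90XX → F_EXX = 90 ksi.
Total weld length L_w = 13 in. Treat welds as unit-width lines.
Polar moment about centroid: J = 2[d³/12 + d(b/2)²] = 2[6.5³/12 + 6.5×2²] = 97.77 in³.
Direct shear f_v = P/L_w = 27.9 / 13 = 2.146 kip/in (vertical).
Torsion M = P·e = 27.9 × 6 = 167.4 kip·in.
Critical point at (x, y) = (2, 3.25) from centroid. f_tx = M·y/J = 5.565 kip/in; f_ty = M·x/J = 3.424 kip/in.
Resultant f_max = √[f_tx² + (f_v + f_ty)²] = √[5.565² + (2.146 + 3.424)²] = 7.874 kip/in.
Capacity per unit length: φr_n = 0.75 × 0.6 × 90 × (0.707 × 0.25) = 7.158 kip/in.
7.874 > 7.158 → NOT adequate.

f_max ≈ 7.87 kip/in; NOT adequate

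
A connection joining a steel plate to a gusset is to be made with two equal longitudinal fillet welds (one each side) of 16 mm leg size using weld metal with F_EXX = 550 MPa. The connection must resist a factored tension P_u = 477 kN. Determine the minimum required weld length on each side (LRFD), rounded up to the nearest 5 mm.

L = 90 mm on each side

Throat t_e = 0.707 × 16 = 11.31 mm.
φr_n = 0.75 × 0.6 × 550 × 11.31 × 10⁻³ = 2.8 kN/mm.
L_req = P_u / φr_n = 477 / 2.8 = 170.4 mm total.
Per side: 170.4 / 2 = 85.19 mm.
Round up → use L = 90 mm on each side.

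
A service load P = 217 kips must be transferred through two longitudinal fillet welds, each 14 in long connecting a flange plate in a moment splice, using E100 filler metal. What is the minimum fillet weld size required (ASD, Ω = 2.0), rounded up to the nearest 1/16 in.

E100XX → F_EXX = 100 ksi.
Total weld length L = 28 in.
Required throat t_e = P × Ω / (0.6 F_EXX × L) = 217 × 2.0 / (0.6 × 100 × 28) = 0.2583 in.
Required leg w = t_e / 0.707 = 0.3654 in → use 3/8 in.

w = 3/8 in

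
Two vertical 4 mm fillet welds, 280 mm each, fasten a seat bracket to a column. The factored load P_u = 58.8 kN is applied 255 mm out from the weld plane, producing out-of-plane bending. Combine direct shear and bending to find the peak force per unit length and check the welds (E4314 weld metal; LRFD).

f_max ≈ 583 N/mm; NOT adequate

E43XX → F_EXX = 430 MPa.
L_w = 2 × 280 = 560 mm; section modulus (unit throat) S = 2 × L²/6 = 26130 mm².
Direct shear f_v = P/L_w = 58.8×10³/560 = 105 N/mm.
Moment M = P × e = 58.8×10³ × 255 = 14994000 N·mm; bending f_b = M/S = 573.8 N/mm.
f_max = √(f_v² + f_b²) = √(105² + 573.8²) = 583.3 N/mm.
φr_n = 0.75 × 0.6 × 430 × (0.707 × 4) = 547.2 N/mm → NOT adequate.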